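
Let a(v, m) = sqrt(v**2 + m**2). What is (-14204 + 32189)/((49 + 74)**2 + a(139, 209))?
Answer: 24735915/20802149 - 27795*sqrt(218)/20802149 ≈ 1.1694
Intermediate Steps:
a(v, m) = sqrt(m**2 + v**2)
(-14204 + 32189)/((49 + 74)**2 + a(139, 209)) = (-14204 + 32189)/((49 + 74)**2 + sqrt(209**2 + 139**2)) = 17985/(123**2 + sqrt(43681 + 19321)) = 17985/(15129 + sqrt(63002)) = 17985/(15129 + 17*sqrt(218))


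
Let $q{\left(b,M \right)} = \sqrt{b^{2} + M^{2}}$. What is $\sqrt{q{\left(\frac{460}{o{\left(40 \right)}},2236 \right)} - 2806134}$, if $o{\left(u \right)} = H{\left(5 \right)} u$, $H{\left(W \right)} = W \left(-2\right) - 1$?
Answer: $\frac{\sqrt{-1358168856 + 22 \sqrt{2419853393}}}{22} \approx 1674.5 i$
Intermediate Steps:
$H{\left(W \right)} = -1 - 2 W$ ($H{\left(W \right)} = - 2 W - 1 = -1 - 2 W$)
$o{\left(u \right)} = - 11 u$ ($o{\left(u \right)} = \left(-1 - 10\right) u = - 11 u$)
$q{\left(b,M \right)} = \sqrt{M^{2} + b^{2}}$
$\sqrt{q{\left(\frac{460}{o{\left(40 \right)}},2236 \right)} - 2806134} = \sqrt{\sqrt{2236^{2} + \left(\frac{460}{\left(-11\right) 40}\right)^{2}} - 2806134} = \sqrt{\sqrt{4999696 + \left(\frac{460}{-440}\right)^{2}} - 2806134} = \sqrt{\sqrt{4999696 + \left(460 \left(- \frac{1}{440}\right)\right)^{2}} - 2806134} = \sqrt{\sqrt{4999696 + \left(- \frac{23}{22}\right)^{2}} - 2806134} = \sqrt{\sqrt{4999696 + \frac{529}{484}} - 2806134} = \sqrt{\sqrt{\frac{2419853393}{484}} - 2806134} = \sqrt{\frac{\sqrt{2419853393}}{22} - 2806134} = \sqrt{-2806134 + \frac{\sqrt{2419853393}}{22}}$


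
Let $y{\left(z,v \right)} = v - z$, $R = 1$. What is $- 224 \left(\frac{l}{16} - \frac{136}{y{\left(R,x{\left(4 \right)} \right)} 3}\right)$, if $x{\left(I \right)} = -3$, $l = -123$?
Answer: $- \frac{2450}{3} \approx -816.67$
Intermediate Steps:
$- 224 \left(\frac{l}{16} - \frac{136}{y{\left(R,x{\left(4 \right)} \right)} 3}\right) = - 224 \left(- \frac{123}{16} - \frac{136}{\left(-3 - 1\right) 3}\right) = - 224 \left(\left(-123\right) \frac{1}{16} - \frac{136}{\left(-3 - 1\right) 3}\right) = - 224 \left(- \frac{123}{16} - \frac{136}{\left(-4\right) 3}\right) = - 224 \left(- \frac{123}{16} - \frac{136}{-12}\right) = - 224 \left(- \frac{123}{16} - - \frac{34}{3}\right) = - 224 \left(- \frac{123}{16} + \frac{34}{3}\right) = \left(-224\right) \frac{175}{48} = - \frac{2450}{3}$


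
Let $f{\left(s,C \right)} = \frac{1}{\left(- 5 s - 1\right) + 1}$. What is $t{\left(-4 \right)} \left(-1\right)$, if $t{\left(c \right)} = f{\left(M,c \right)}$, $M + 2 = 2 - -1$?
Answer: $\frac{1}{5} \approx 0.2$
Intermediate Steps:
$M = 1$ ($M = -2 + \left(2 - -1\right) = -2 + \left(2 + 1\right) = -2 + 3 = 1$)
$f{\left(s,C \right)} = - \frac{1}{5 s}$ ($f{\left(s,C \right)} = \frac{1}{\left(-1 - 5 s\right) + 1} = \frac{1}{\left(-5\right) s} = - \frac{1}{5 s}$)
$t{\left(c \right)} = - \frac{1}{5}$ ($t{\left(c \right)} = - \frac{1}{5 \cdot 1} = \left(- \frac{1}{5}\right) 1 = - \frac{1}{5}$)
$t{\left(-4 \right)} \left(-1\right) = \left(- \frac{1}{5}\right) \left(-1\right) = \frac{1}{5}$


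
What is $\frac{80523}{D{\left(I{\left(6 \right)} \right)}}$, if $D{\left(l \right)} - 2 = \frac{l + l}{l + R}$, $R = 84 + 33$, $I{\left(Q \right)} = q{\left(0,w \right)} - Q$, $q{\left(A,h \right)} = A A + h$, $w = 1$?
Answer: $\frac{4509288}{107} \approx 42143.0$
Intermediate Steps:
$q{\left(A,h \right)} = h + A^{2}$ ($q{\left(A,h \right)} = A^{2} + h = h + A^{2}$)
$I{\left(Q \right)} = 1 - Q$ ($I{\left(Q \right)} = \left(1 + 0^{2}\right) - Q = \left(1 + 0\right) - Q = 1 - Q$)
$R = 117$
$D{\left(l \right)} = 2 + \frac{2 l}{117 + l}$ ($D{\left(l \right)} = 2 + \frac{l + l}{l + 117} = 2 + \frac{2 l}{117 + l}$)
$\frac{80523}{D{\left(I{\left(6 \right)} \right)}} = \frac{80523}{2 \frac{1}{117 + \left(1 - 6\right)} \left(117 + 2 \left(1 - 6\right)\right)} = \frac{80523}{2 \frac{1}{117 - 5} \left(117 + 2 \left(-5\right)\right)} = \frac{80523}{2 \cdot \frac{1}{112} \left(117 - 10\right)} = \frac{80523}{2 \cdot \frac{1}{112} \cdot 107} = \frac{80523}{\frac{107}{56}} = 80523 \cdot \frac{56}{107} = \frac{4509288}{107}$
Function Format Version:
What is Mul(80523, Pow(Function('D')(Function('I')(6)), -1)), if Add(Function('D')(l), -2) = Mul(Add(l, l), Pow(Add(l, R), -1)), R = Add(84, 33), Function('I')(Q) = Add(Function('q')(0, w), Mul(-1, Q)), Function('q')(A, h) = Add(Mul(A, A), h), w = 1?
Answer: Rational(4509288, 107) ≈ 42143.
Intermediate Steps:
Function('q')(A, h) = Add(h, Pow(A, 2)) (Function('q')(A, h) = Add(Pow(A, 2), h) = Add(h, Pow(A, 2)))
Function('I')(Q) = Add(1, Mul(-1, Q)) (Function('I')(Q) = Add(Add(1, Pow(0, 2)), Mul(-1, Q)) = Add(Add(1, 0), Mul(-1, Q)) = Add(1, Mul(-1, Q)))
R = 117
Function('D')(l) = Add(2, Mul(2, l, Pow(Add(117, l), -1))) (Function('D')(l) = Add(2, Mul(Add(l, l), Pow(Add(l, 117), -1))) = Add(2, Mul(Mul(2, l), Pow(Add(117, l), -1))) = Add(2, Mul(2, l, Pow(Add(117, l), -1))))
Mul(80523, Pow(Function('D')(Function('I')(6)), -1)) = Mul(80523, Pow(Mul(2, Pow(Add(117, Add(1, Mul(-1, 6))), -1), Add(117, Mul(2, Add(1, Mul(-1, 6))))), -1)) = Mul(80523, Pow(Mul(2, Pow(Add(117, Add(1, -6)), -1), Add(117, Mul(2, Add(1, -6)))), -1)) = Mul(80523, Pow(Mul(2, Pow(Add(117, -5), -1), Add(117, Mul(2, -5))), -1)) = Mul(80523, Pow(Mul(2, Pow(112, -1), Add(117, -10)), -1)) = Mul(80523, Pow(Mul(2, Rational(1, 112), 107), -1)) = Mul(80523, Pow(Rational(107, 56), -1)) = Mul(80523, Rational(56, 107)) = Rational(4509288, 107)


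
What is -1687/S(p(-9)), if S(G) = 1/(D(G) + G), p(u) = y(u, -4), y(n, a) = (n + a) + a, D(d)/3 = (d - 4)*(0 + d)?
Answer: -1778098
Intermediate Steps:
D(d) = 3*d*(-4 + d) (D(d) = 3*((d - 4)*(0 + d)) = 3*((-4 + d)*d) = 3*(d*(-4 + d)) = 3*d*(-4 + d))
y(n, a) = n + 2*a (y(n, a) = (a + n) + a = n + 2*a)
p(u) = -8 + u (p(u) = u + 2*(-4) = u - 8 = -8 + u)
S(G) = 1/(G + 3*G*(-4 + G)) (S(G) = 1/(3*G*(-4 + G) + G) = 1/(G + 3*G*(-4 + G)))
-1687/S(p(-9)) = -1687*(-11 + 3*(-8 - 9))*(-8 - 9) = -1687/(1/((-17)*(-11 + 3*(-17)))) = -1687/((-1/(17*(-11 - 51)))) = -1687/((-1/17/(-62))) = -1687/((-1/17*(-1/62))) = -1687/1/1054 = -1687*1054 = -1778098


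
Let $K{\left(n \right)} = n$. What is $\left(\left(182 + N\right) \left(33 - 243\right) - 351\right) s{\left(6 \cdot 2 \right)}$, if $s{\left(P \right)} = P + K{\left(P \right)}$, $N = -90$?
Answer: $-472104$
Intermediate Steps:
$s{\left(P \right)} = 2 P$ ($s{\left(P \right)} = P + P = 2 P$)
$\left(\left(182 + N\right) \left(33 - 243\right) - 351\right) s{\left(6 \cdot 2 \right)} = \left(\left(182 - 90\right) \left(33 - 243\right) - 351\right) 2 \cdot 6 \cdot 2 = \left(92 \left(-210\right) - 351\right) 2 \cdot 12 = \left(-19320 - 351\right) 24 = \left(-19671\right) 24 = -472104$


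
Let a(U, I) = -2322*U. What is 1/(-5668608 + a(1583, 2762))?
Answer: -1/9344334 ≈ -1.0702e-7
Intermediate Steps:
1/(-5668608 + a(1583, 2762)) = 1/(-5668608 - 2322*1583) = 1/(-5668608 - 3675726) = 1/(-9344334) = -1/9344334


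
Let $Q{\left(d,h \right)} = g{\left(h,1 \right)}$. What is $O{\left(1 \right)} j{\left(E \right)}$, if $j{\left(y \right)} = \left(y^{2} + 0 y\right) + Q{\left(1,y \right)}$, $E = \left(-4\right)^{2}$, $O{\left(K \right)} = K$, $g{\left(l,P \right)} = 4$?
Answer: $260$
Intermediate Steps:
$Q{\left(d,h \right)} = 4$
$E = 16$
$j{\left(y \right)} = 4 + y^{2}$ ($j{\left(y \right)} = \left(y^{2} + 0 y\right) + 4 = \left(y^{2} + 0\right) + 4 = y^{2} + 4 = 4 + y^{2}$)
$O{\left(1 \right)} j{\left(E \right)} = 1 \left(4 + 16^{2}\right) = 1 \left(4 + 256\right) = 1 \cdot 260 = 260$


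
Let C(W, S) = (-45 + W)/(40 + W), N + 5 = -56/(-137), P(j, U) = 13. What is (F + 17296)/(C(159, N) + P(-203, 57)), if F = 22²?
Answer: 3538220/2701 ≈ 1310.0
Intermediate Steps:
N = -629/137 (N = -5 - 56/(-137) = -5 - 56*(-1/137) = -5 + 56/137 = -629/137 ≈ -4.5912)
F = 484
C(W, S) = (-45 + W)/(40 + W)
(F + 17296)/(C(159, N) + P(-203, 57)) = (484 + 17296)/((-45 + 159)/(40 + 159) + 13) = 17780/(114/199 + 13) = 17780/(2701/199) = 17780*(199/2701) = 3538220/2701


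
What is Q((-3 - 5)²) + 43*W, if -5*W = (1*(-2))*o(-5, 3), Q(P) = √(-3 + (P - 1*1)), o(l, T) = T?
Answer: 258/5 + 2*√15 ≈ 59.346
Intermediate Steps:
Q(P) = √(-4 + P) (Q(P) = √(-3 + (P - 1)) = √(-3 + (-1 + P)) = √(-4 + P))
W = 6/5 (W = -1*(-2)*3/5 = -(-2)*3/5 = -⅕*(-6) = 6/5 ≈ 1.2000)
Q((-3 - 5)²) + 43*W = √(-4 + (-3 - 5)²) + 43*(6/5) = √(-4 + (-8)²) + 258/5 = √(-4 + 64) + 258/5 = √60 + 258/5 = 2*√15 + 258/5 = 258/5 + 2*√15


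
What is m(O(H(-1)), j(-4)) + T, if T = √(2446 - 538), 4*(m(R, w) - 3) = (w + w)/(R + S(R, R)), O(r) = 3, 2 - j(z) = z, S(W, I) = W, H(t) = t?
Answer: 7/2 + 6*√53 ≈ 47.181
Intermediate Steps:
j(z) = 2 - z
m(R, w) = 3 + w/(4*R) (m(R, w) = 3 + ((w + w)/(R + R))/4 = 3 + ((2*w)/((2*R)))/4 = 3 + ((2*w)*(1/(2*R)))/4 = 3 + (w/R)/4 = 3 + w/(4*R))
T = 6*√53 (T = √1908 = 6*√53 ≈ 43.681)
m(O(H(-1)), j(-4)) + T = (3 + (¼)*(2 - 1*(-4))/3) + 6*√53 = (3 + (¼)*(2 + 4)*(⅓)) + 6*√53 = (3 + (¼)*6*(⅓)) + 6*√53 = (3 + ½) + 6*√53 = 7/2 + 6*√53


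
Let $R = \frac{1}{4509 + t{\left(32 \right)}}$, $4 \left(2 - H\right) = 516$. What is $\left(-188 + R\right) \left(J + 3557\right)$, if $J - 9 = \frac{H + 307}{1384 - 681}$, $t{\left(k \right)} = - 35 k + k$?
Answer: $- \frac{1612419694466}{2404963} \approx -6.7046 \cdot 10^{5}$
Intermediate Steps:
$H = -127$ ($H = 2 - 129 = -127$)
$t{\left(k \right)} = - 34 k$
$R = \frac{1}{3421}$ ($R = \frac{1}{4509 - 1088} = \frac{1}{3421} \approx 0.00029231$)
$J = \frac{6507}{703}$ ($J = 9 + \frac{-127 + 307}{1384 - 681} = 9 + \frac{180}{703} = \frac{6507}{703} \approx 9.256$)
$\left(-188 + R\right) \left(J + 3557\right) = \left(-188 + \frac{1}{3421}\right) \left(\frac{6507}{703} + 3557\right) = \left(- \frac{643147}{3421}\right) \frac{2507078}{703} = - \frac{1612419694466}{2404963}$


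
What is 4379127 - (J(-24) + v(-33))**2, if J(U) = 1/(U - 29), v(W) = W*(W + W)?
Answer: -1023809746/2809 ≈ -3.6448e+5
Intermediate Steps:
v(W) = 2*W**2 (v(W) = W*(2*W) = 2*W**2)
J(U) = 1/(-29 + U)
4379127 - (J(-24) + v(-33))**2 = 4379127 - (1/(-29 - 24) + 2*(-33)**2)**2 = 4379127 - (1/(-53) + 2*1089)**2 = 4379127 - (-1/53 + 2178)**2 = 4379127 - (115433/53)**2 = 4379127 - 1*13324777489/2809 = 4379127 - 13324777489/2809 = -1023809746/2809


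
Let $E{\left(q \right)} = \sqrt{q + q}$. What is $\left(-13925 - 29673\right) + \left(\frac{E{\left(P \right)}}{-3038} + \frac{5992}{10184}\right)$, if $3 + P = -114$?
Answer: $- \frac{55499505}{1273} - \frac{3 i \sqrt{26}}{3038} \approx -43597.0 - 0.0050352 i$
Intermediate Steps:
$P = -117$ ($P = -3 - 114 = -117$)
$E{\left(q \right)} = \sqrt{2} \sqrt{q}$ ($E{\left(q \right)} = \sqrt{2 q} = \sqrt{2} \sqrt{q}$)
$\left(-13925 - 29673\right) + \left(\frac{E{\left(P \right)}}{-3038} + \frac{5992}{10184}\right) = \left(-13925 - 29673\right) + \left(\frac{\sqrt{2} \sqrt{-117}}{-3038} + \frac{5992}{10184}\right) = -43598 + \left(\sqrt{2} \cdot 3 i \sqrt{13} \left(- \frac{1}{3038}\right) + 5992 \cdot \frac{1}{10184}\right) = -43598 + \left(3 i \sqrt{26} \left(- \frac{1}{3038}\right) + \frac{749}{1273}\right) = -43598 + \left(- \frac{3 i \sqrt{26}}{3038} + \frac{749}{1273}\right) = -43598 + \left(\frac{749}{1273} - \frac{3 i \sqrt{26}}{3038}\right) = - \frac{55499505}{1273} - \frac{3 i \sqrt{26}}{3038}$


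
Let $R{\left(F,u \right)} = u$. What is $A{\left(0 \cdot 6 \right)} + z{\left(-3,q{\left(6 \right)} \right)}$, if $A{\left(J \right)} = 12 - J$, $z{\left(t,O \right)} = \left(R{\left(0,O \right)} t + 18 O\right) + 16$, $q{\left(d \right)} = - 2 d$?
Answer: $-152$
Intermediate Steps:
$z{\left(t,O \right)} = 16 + 18 O + O t$ ($z{\left(t,O \right)} = \left(O t + 18 O\right) + 16 = \left(18 O + O t\right) + 16 = 16 + 18 O + O t$)
$A{\left(0 \cdot 6 \right)} + z{\left(-3,q{\left(6 \right)} \right)} = \left(12 - 0 \cdot 6\right) + \left(16 + 18 \left(\left(-2\right) 6\right) + \left(-2\right) 6 \left(-3\right)\right) = \left(12 - 0\right) + \left(16 + 18 \left(-12\right) - -36\right) = \left(12 + 0\right) + \left(16 - 216 + 36\right) = 12 - 164 = -152$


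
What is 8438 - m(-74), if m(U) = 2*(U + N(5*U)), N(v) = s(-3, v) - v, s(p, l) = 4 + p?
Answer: 7844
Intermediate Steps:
N(v) = 1 - v (N(v) = (4 - 3) - v = 1 - v)
m(U) = 2 - 8*U (m(U) = 2*(U + (1 - 5*U)) = 2*(1 - 4*U) = 2 - 8*U)
8438 - m(-74) = 8438 - (2 - 8*(-74)) = 8438 - (2 + 592) = 8438 - 1*594 = 8438 - 594 = 7844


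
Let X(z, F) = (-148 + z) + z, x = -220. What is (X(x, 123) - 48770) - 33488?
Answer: -82846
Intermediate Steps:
X(z, F) = -148 + 2*z
(X(x, 123) - 48770) - 33488 = ((-148 + 2*(-220)) - 48770) - 33488 = ((-148 - 440) - 48770) - 33488 = (-588 - 48770) - 33488 = -49358 - 33488 = -82846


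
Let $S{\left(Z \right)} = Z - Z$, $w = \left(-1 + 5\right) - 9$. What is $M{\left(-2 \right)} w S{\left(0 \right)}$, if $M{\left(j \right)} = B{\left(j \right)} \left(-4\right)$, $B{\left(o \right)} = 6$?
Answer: $0$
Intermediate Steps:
$w = -5$ ($w = 4 - 9 = -5$)
$S{\left(Z \right)} = 0$
$M{\left(j \right)} = -24$ ($M{\left(j \right)} = 6 \left(-4\right) = -24$)
$M{\left(-2 \right)} w S{\left(0 \right)} = \left(-24\right) \left(-5\right) 0 = 120 \cdot 0 = 0$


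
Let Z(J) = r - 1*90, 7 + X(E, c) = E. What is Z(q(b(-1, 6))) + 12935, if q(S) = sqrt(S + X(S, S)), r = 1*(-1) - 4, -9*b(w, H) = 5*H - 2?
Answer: 12840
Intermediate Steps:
b(w, H) = 2/9 - 5*H/9 (b(w, H) = -(5*H - 2)/9 = -(-2 + 5*H)/9 = 2/9 - 5*H/9)
X(E, c) = -7 + E
r = -5 (r = -1 - 4 = -5)
q(S) = sqrt(-7 + 2*S) (q(S) = sqrt(S + (-7 + S)) = sqrt(-7 + 2*S))
Z(J) = -95 (Z(J) = -5 - 1*90 = -5 - 90 = -95)
Z(q(b(-1, 6))) + 12935 = -95 + 12935 = 12840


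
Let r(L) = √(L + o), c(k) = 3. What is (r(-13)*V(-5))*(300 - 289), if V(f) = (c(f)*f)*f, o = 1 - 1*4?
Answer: 3300*I ≈ 3300.0*I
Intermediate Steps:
o = -3 (o = 1 - 4 = -3)
V(f) = 3*f² (V(f) = (3*f)*f = 3*f²)
r(L) = √(-3 + L) (r(L) = √(L - 3) = √(-3 + L))
(r(-13)*V(-5))*(300 - 289) = (√(-3 - 13)*(3*(-5)²))*(300 - 289) = (√(-16)*(3*25))*11 = ((4*I)*75)*11 = (300*I)*11 = 3300*I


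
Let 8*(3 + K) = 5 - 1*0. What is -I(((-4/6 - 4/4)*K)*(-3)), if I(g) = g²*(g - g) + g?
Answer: 95/8 ≈ 11.875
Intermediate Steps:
K = -19/8 (K = -3 + (5 - 1*0)/8 = -3 + (5 + 0)/8 = -3 + (⅛)*5 = -3 + 5/8 = -19/8 ≈ -2.3750)
I(g) = g (I(g) = g²*0 + g = 0 + g = g)
-I(((-4/6 - 4/4)*K)*(-3)) = -(-4/6 - 4/4)*(-19/8)*(-3) = -(-4*⅙ - 4*¼)*(-19/8)*(-3) = -(-⅔ - 1)*(-19/8)*(-3) = -(-5/3*(-19/8))*(-3) = -95*(-3)/24 = -1*(-95/8) = 95/8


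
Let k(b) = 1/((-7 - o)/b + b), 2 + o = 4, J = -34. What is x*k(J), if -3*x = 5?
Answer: 170/3441 ≈ 0.049404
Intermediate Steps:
x = -5/3 (x = -1/3*5 = -5/3 ≈ -1.6667)
o = 2 (o = -2 + 4 = 2)
k(b) = 1/(b - 9/b) (k(b) = 1/((-7 - 1*2)/b + b) = 1/((-7 - 2)/b + b) = 1/(-9/b + b) = 1/(b - 9/b))
x*k(J) = -(-170)/(3*(-9 + (-34)**2)) = -(-170)/(3*(-9 + 1156)) = -(-170)/(3*1147) = -5/3*(-34/1147) = 170/3441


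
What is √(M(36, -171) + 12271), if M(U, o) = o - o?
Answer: √12271 ≈ 110.77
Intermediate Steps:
M(U, o) = 0
√(M(36, -171) + 12271) = √(0 + 12271) = √12271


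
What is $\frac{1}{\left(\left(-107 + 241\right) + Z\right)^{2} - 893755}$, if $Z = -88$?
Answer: $- \frac{1}{891639} \approx -1.1215 \cdot 10^{-6}$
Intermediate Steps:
$\frac{1}{\left(\left(-107 + 241\right) + Z\right)^{2} - 893755} = \frac{1}{\left(\left(-107 + 241\right) - 88\right)^{2} - 893755} = \frac{1}{\left(134 - 88\right)^{2} - 893755} = \frac{1}{46^{2} - 893755} = \frac{1}{2116 - 893755} = \frac{1}{-891639} = - \frac{1}{891639}$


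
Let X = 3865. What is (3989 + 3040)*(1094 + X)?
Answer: 34856811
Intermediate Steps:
(3989 + 3040)*(1094 + X) = (3989 + 3040)*(1094 + 3865) = 7029*4959 = 34856811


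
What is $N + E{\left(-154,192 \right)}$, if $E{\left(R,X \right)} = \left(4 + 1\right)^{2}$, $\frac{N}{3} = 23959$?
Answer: $71902$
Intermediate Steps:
$N = 71877$ ($N = 3 \cdot 23959 = 71877$)
$E{\left(R,X \right)} = 25$ ($E{\left(R,X \right)} = 5^{2} = 25$)
$N + E{\left(-154,192 \right)} = 71877 + 25 = 71902$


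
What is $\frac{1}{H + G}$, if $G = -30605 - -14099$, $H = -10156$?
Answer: $- \frac{1}{26662} \approx -3.7507 \cdot 10^{-5}$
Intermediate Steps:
$G = -16506$ ($G = -30605 + 14099 = -16506$)
$\frac{1}{H + G} = \frac{1}{-10156 - 16506} = \frac{1}{-26662} = - \frac{1}{26662}$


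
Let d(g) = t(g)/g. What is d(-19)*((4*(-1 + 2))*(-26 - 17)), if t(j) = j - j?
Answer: 0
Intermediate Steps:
t(j) = 0
d(g) = 0 (d(g) = 0/g = 0)
d(-19)*((4*(-1 + 2))*(-26 - 17)) = 0*((4*(-1 + 2))*(-26 - 17)) = 0*((4*1)*(-43)) = 0*(4*(-43)) = 0*(-172) = 0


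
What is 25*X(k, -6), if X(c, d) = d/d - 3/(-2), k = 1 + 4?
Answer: 125/2 ≈ 62.500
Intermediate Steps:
k = 5
X(c, d) = 5/2 (X(c, d) = 1 - 3*(-1/2) = 1 + 3/2 = 5/2)
25*X(k, -6) = 25*(5/2) = 125/2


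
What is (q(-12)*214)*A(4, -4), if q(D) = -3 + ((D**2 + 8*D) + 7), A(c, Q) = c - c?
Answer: 0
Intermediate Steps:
A(c, Q) = 0
q(D) = 4 + D**2 + 8*D (q(D) = -3 + (7 + D**2 + 8*D) = 4 + D**2 + 8*D)
(q(-12)*214)*A(4, -4) = ((4 + (-12)**2 + 8*(-12))*214)*0 = ((4 + 144 - 96)*214)*0 = (52*214)*0 = 11128*0 = 0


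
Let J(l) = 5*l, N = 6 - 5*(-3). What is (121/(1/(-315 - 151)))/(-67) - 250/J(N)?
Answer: 1180756/1407 ≈ 839.20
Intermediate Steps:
N = 21 (N = 6 + 15 = 21)
(121/(1/(-315 - 151)))/(-67) - 250/J(N) = (121/(1/(-315 - 151)))/(-67) - 250/(5*21) = (121/(1/(-466)))*(-1/67) - 250/105 = (121/(-1/466))*(-1/67) - 250*1/105 = (121*(-466))*(-1/67) - 50/21 = -56386*(-1/67) - 50/21 = 56386/67 - 50/21 = 1180756/1407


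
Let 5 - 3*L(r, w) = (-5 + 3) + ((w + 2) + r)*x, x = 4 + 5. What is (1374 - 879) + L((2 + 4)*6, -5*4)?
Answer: 1330/3 ≈ 443.33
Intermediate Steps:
x = 9
L(r, w) = -11/3 - 3*r - 3*w (L(r, w) = 5/3 - ((-5 + 3) + ((w + 2) + r)*9)/3 = 5/3 - (-2 + ((2 + w) + r)*9)/3 = 5/3 - (-2 + (2 + r + w)*9)/3 = 5/3 - (-2 + (18 + 9*r + 9*w))/3 = 5/3 - (16 + 9*r + 9*w)/3 = 5/3 + (-16/3 - 3*r - 3*w) = -11/3 - 3*r - 3*w)
(1374 - 879) + L((2 + 4)*6, -5*4) = (1374 - 879) + (-11/3 - 3*(2 + 4)*6 - (-15)*4) = 495 + (-11/3 - 18*6 - 3*(-20)) = 495 + (-11/3 - 3*36 + 60) = 495 + (-11/3 - 108 + 60) = 495 - 155/3 = 1330/3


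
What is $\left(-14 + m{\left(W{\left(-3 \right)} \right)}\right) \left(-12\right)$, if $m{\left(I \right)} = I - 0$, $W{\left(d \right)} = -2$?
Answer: $192$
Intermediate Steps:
$m{\left(I \right)} = I$ ($m{\left(I \right)} = I + 0 = I$)
$\left(-14 + m{\left(W{\left(-3 \right)} \right)}\right) \left(-12\right) = \left(-14 - 2\right) \left(-12\right) = \left(-16\right) \left(-12\right) = 192$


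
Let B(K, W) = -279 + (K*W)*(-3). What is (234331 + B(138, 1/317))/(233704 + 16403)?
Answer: 74194070/79283919 ≈ 0.93580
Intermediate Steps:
B(K, W) = -279 - 3*K*W
(234331 + B(138, 1/317))/(233704 + 16403) = (234331 + (-279 - 3*138/317))/(233704 + 16403) = (234331 + (-279 - 3*138*1/317))/250107 = (234331 + (-279 - 414/317))*(1/250107) = (234331 - 88857/317)*(1/250107) = (74194070/317)*(1/250107) = 74194070/79283919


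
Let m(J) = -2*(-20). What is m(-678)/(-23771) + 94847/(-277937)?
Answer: -205975047/600621857 ≈ -0.34294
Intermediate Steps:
m(J) = 40
m(-678)/(-23771) + 94847/(-277937) = 40/(-23771) + 94847/(-277937) = 40*(-1/23771) + 94847*(-1/277937) = -40/23771 - 94847/277937 = -205975047/600621857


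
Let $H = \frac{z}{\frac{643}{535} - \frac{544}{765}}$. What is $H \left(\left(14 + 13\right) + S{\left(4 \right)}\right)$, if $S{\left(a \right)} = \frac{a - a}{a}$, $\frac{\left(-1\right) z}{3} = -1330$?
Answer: $\frac{518719950}{2363} \approx 2.1952 \cdot 10^{5}$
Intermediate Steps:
$z = 3990$ ($z = \left(-3\right) \left(-1330\right) = 3990$)
$S{\left(a \right)} = 0$ ($S{\left(a \right)} = \frac{0}{a} = 0$)
$H = \frac{19211850}{2363}$ ($H = \frac{3990}{\frac{643}{535} - \frac{544}{765}} = \frac{3990}{643 \cdot \frac{1}{535} - \frac{32}{45}} = \frac{3990}{\frac{643}{535} - \frac{32}{45}} = \frac{3990}{\frac{2363}{4815}} = 3990 \cdot \frac{4815}{2363} = \frac{19211850}{2363} \approx 8130.3$)
$H \left(\left(14 + 13\right) + S{\left(4 \right)}\right) = \frac{19211850 \left(\left(14 + 13\right) + 0\right)}{2363} = \frac{19211850 \left(27 + 0\right)}{2363} = \frac{19211850}{2363} \cdot 27 = \frac{518719950}{2363}$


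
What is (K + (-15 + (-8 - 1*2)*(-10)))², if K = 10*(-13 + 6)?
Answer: 225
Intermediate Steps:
K = -70 (K = 10*(-7) = -70)
(K + (-15 + (-8 - 1*2)*(-10)))² = (-70 + (-15 + (-8 - 1*2)*(-10)))² = (-70 + (-15 + (-8 - 2)*(-10)))² = (-70 + (-15 - 10*(-10)))² = (-70 + (-15 + 100))² = (-70 + 85)² = 15² = 225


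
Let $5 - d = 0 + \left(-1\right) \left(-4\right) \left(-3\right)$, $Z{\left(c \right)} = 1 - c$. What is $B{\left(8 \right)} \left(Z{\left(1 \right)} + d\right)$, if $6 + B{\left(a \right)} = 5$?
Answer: $-17$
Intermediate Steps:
$B{\left(a \right)} = -1$ ($B{\left(a \right)} = -6 + 5 = -1$)
$d = 17$ ($d = 5 - \left(0 + \left(-1\right) \left(-4\right) \left(-3\right)\right) = 5 - \left(0 + 4 \left(-3\right)\right) = 5 - \left(0 - 12\right) = 5 - -12 = 5 + 12 = 17$)
$B{\left(8 \right)} \left(Z{\left(1 \right)} + d\right) = - (\left(1 - 1\right) + 17) = - (0 + 17) = \left(-1\right) 17 = -17$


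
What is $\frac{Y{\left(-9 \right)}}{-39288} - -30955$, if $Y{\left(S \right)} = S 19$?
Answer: $\frac{405386737}{13096} \approx 30955.0$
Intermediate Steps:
$Y{\left(S \right)} = 19 S$
$\frac{Y{\left(-9 \right)}}{-39288} - -30955 = \frac{19 \left(-9\right)}{-39288} - -30955 = \left(-171\right) \left(- \frac{1}{39288}\right) + 30955 = \frac{57}{13096} + 30955 = \frac{405386737}{13096}$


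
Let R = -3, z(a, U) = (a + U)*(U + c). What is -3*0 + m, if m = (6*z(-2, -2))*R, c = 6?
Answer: 288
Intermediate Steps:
z(a, U) = (6 + U)*(U + a) (z(a, U) = (a + U)*(U + 6) = (U + a)*(6 + U) = (6 + U)*(U + a))
m = 288 (m = (6*((-2)² + 6*(-2) + 6*(-2) - 2*(-2)))*(-3) = (6*(4 - 12 - 12 + 4))*(-3) = (6*(-16))*(-3) = -96*(-3) = 288)
-3*0 + m = -3*0 + 288 = 0 + 288 = 288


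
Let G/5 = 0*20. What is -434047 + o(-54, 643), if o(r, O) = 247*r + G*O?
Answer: -447385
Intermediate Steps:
G = 0 (G = 5*(0*20) = 5*0 = 0)
o(r, O) = 247*r (o(r, O) = 247*r + 0*O = 247*r + 0 = 247*r)
-434047 + o(-54, 643) = -434047 + 247*(-54) = -434047 - 13338 = -447385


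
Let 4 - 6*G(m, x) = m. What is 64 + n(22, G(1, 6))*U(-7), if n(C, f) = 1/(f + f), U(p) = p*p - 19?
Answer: 94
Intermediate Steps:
U(p) = -19 + p² (U(p) = p² - 19 = -19 + p²)
G(m, x) = ⅔ - m/6
n(C, f) = 1/(2*f)
64 + n(22, G(1, 6))*U(-7) = 64 + (1/(2*(⅔ - ⅙*1)))*(-19 + (-7)²) = 64 + (1/(2*(⅔ - ⅙)))*(-19 + 49) = 64 + (1/(2*(½)))*30 = 64 + ((½)*2)*30 = 64 + 1*30 = 64 + 30 = 94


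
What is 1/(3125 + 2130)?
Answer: 1/5255 ≈ 0.00019030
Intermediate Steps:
1/(3125 + 2130) = 1/5255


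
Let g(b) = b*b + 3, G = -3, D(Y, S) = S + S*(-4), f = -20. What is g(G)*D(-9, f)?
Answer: 720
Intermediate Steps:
D(Y, S) = -3*S (D(Y, S) = S - 4*S = -3*S)
g(b) = 3 + b² (g(b) = b² + 3 = 3 + b²)
g(G)*D(-9, f) = (3 + (-3)²)*(-3*(-20)) = (3 + 9)*60 = 12*60 = 720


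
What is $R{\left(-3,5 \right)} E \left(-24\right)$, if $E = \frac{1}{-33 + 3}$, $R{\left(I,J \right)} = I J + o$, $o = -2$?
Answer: $- \frac{68}{5} \approx -13.6$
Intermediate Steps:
$R{\left(I,J \right)} = -2 + I J$ ($R{\left(I,J \right)} = I J - 2 = -2 + I J$)
$E = - \frac{1}{30}$ ($E = \frac{1}{-30} = - \frac{1}{30} \approx -0.033333$)
$R{\left(-3,5 \right)} E \left(-24\right) = \left(-2 - 15\right) \left(- \frac{1}{30}\right) \left(-24\right) = \left(-17\right) \left(- \frac{1}{30}\right) \left(-24\right) = \frac{17}{30} \left(-24\right) = - \frac{68}{5}$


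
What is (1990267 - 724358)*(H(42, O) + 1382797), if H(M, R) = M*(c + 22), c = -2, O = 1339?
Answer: 1751558531033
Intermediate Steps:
H(M, R) = 20*M (H(M, R) = M*(-2 + 22) = M*20 = 20*M)
(1990267 - 724358)*(H(42, O) + 1382797) = (1990267 - 724358)*(20*42 + 1382797) = 1265909*(840 + 1382797) = 1265909*1383637 = 1751558531033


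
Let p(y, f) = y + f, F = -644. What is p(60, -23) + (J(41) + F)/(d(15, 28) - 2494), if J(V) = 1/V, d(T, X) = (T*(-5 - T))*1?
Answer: 4264901/114554 ≈ 37.230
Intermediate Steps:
p(y, f) = f + y
d(T, X) = T*(-5 - T)
p(60, -23) + (J(41) + F)/(d(15, 28) - 2494) = (-23 + 60) + (1/41 - 644)/(-1*15*(5 + 15) - 2494) = 37 + (1/41 - 644)/(-1*15*20 - 2494) = 37 - 26403/(41*(-300 - 2494)) = 37 - 26403/41/(-2794) = 37 - 26403/41*(-1/2794) = 37 + 26403/114554 = 4264901/114554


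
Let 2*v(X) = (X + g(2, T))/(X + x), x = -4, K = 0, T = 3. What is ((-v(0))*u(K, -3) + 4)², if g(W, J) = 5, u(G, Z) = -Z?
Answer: 2209/64 ≈ 34.516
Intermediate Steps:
v(X) = (5 + X)/(2*(-4 + X)) (v(X) = ((X + 5)/(X - 4))/2 = ((5 + X)/(-4 + X))/2 = (5 + X)/(2*(-4 + X)))
((-v(0))*u(K, -3) + 4)² = ((-(5 + 0)/(2*(-4 + 0)))*(-1*(-3)) + 4)² = (-5/(2*(-4))*3 + 4)² = (-(-1)*5/(2*4)*3 + 4)² = (-1*(-5/8)*3 + 4)² = ((5/8)*3 + 4)² = (15/8 + 4)² = (47/8)² = 2209/64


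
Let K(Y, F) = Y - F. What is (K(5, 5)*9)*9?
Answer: 0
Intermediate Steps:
(K(5, 5)*9)*9 = ((5 - 1*5)*9)*9 = ((5 - 5)*9)*9 = (0*9)*9 = 0*9 = 0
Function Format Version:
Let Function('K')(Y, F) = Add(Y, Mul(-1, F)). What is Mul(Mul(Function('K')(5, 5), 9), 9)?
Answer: 0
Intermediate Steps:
Mul(Mul(Function('K')(5, 5), 9), 9) = Mul(Mul(Add(5, Mul(-1, 5)), 9), 9) = Mul(Mul(Add(5, -5), 9), 9) = Mul(Mul(0, 9), 9) = Mul(0, 9) = 0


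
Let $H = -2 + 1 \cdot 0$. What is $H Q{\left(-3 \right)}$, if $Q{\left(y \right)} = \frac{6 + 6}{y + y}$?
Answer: $4$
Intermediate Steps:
$H = -2$ ($H = -2 + 0 = -2$)
$Q{\left(y \right)} = \frac{6}{y}$ ($Q{\left(y \right)} = \frac{12}{2 y} = 12 \frac{1}{2 y} = \frac{6}{y}$)
$H Q{\left(-3 \right)} = - 2 \frac{6}{-3} = - 2 \cdot 6 \left(- \frac{1}{3}\right) = \left(-2\right) \left(-2\right) = 4$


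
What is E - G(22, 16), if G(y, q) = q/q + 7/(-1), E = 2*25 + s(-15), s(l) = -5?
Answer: 51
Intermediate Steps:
E = 45 (E = 2*25 - 5 = 50 - 5 = 45)
G(y, q) = -6 (G(y, q) = 1 + 7*(-1) = 1 - 7 = -6)
E - G(22, 16) = 45 - 1*(-6) = 45 + 6 = 51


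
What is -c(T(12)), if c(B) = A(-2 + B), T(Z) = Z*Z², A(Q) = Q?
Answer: -1726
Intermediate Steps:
T(Z) = Z³
c(B) = -2 + B
-c(T(12)) = -(-2 + 12³) = -(-2 + 1728) = -1*1726 = -1726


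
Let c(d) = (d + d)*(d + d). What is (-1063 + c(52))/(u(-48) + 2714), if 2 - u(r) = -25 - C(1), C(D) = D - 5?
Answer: 9753/2737 ≈ 3.5634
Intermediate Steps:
C(D) = -5 + D
c(d) = 4*d**2 (c(d) = (2*d)*(2*d) = 4*d**2)
u(r) = 23 (u(r) = 2 - (-25 - (-5 + 1)) = 2 - (-25 - 1*(-4)) = 2 - (-25 + 4) = 2 - 1*(-21) = 2 + 21 = 23)
(-1063 + c(52))/(u(-48) + 2714) = (-1063 + 4*52**2)/(23 + 2714) = (-1063 + 4*2704)/2737 = (-1063 + 10816)*(1/2737) = 9753*(1/2737) = 9753/2737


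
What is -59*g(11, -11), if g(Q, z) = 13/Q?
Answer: -767/11 ≈ -69.727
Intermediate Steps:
-59*g(11, -11) = -767/11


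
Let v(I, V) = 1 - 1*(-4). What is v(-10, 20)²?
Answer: 25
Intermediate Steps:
v(I, V) = 5 (v(I, V) = 1 + 4 = 5)
v(-10, 20)² = 5² = 25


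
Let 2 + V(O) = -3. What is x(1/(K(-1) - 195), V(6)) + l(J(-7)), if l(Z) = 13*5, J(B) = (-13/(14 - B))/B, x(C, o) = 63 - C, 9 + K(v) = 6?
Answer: 25345/198 ≈ 128.01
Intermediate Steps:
K(v) = -3 (K(v) = -9 + 6 = -3)
V(O) = -5 (V(O) = -2 - 3 = -5)
J(B) = -13/(B*(14 - B))
l(Z) = 65
x(1/(K(-1) - 195), V(6)) + l(J(-7)) = (63 - 1/(-3 - 195)) + 65 = (63 - 1/(-198)) + 65 = (63 - 1*(-1/198)) + 65 = (63 + 1/198) + 65 = 12475/198 + 65 = 25345/198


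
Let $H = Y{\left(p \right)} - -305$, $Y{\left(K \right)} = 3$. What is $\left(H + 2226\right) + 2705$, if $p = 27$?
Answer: $5239$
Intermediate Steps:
$H = 308$ ($H = 3 - -305 = 3 + 305 = 308$)
$\left(H + 2226\right) + 2705 = \left(308 + 2226\right) + 2705 = 2534 + 2705 = 5239$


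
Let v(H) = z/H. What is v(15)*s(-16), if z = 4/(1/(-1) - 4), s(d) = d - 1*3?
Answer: 76/75 ≈ 1.0133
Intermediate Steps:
s(d) = -3 + d (s(d) = d - 3 = -3 + d)
z = -4/5 (z = 4/(-1 - 4) = 4/(-5) = -1/5*4 = -4/5 ≈ -0.80000)
v(H) = -4/(5*H)
v(15)*s(-16) = (-4/5/15)*(-3 - 16) = -4/5*1/15*(-19) = -4/75*(-19) = 76/75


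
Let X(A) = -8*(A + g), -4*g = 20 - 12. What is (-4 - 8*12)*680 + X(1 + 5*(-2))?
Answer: -67912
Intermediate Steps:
g = -2 (g = -(20 - 12)/4 = -1/4*8 = -2)
X(A) = 16 - 8*A (X(A) = -8*(A - 2) = -8*(-2 + A) = 16 - 8*A)
(-4 - 8*12)*680 + X(1 + 5*(-2)) = (-4 - 8*12)*680 + (16 - 8*(1 + 5*(-2))) = (-4 - 96)*680 + (16 - 8*(1 - 10)) = -100*680 + (16 - 8*(-9)) = -68000 + (16 + 72) = -68000 + 88 = -67912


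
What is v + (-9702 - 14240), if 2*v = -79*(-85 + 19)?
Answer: -21335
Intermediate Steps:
v = 2607 (v = (-79*(-85 + 19))/2 = (-79*(-66))/2 = (½)*5214 = 2607)
v + (-9702 - 14240) = 2607 + (-9702 - 14240) = 2607 - 23942 = -21335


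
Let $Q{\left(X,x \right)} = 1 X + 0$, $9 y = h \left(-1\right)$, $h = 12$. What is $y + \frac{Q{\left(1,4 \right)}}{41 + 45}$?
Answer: $- \frac{341}{258} \approx -1.3217$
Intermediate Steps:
$y = - \frac{4}{3}$ ($y = \frac{12 \left(-1\right)}{9} = \frac{1}{9} \left(-12\right) = - \frac{4}{3} \approx -1.3333$)
$Q{\left(X,x \right)} = X$ ($Q{\left(X,x \right)} = X + 0 = X$)
$y + \frac{Q{\left(1,4 \right)}}{41 + 45} = - \frac{4}{3} + 1 \frac{1}{41 + 45} = - \frac{4}{3} + 1 \cdot \frac{1}{86} = - \frac{4}{3} + \frac{1}{86} = - \frac{341}{258}$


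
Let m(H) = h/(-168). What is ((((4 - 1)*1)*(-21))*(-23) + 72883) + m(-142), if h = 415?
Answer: 12487361/168 ≈ 74330.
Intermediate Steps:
m(H) = -415/168 (m(H) = 415/(-168) = 415*(-1/168) = -415/168)
((((4 - 1)*1)*(-21))*(-23) + 72883) + m(-142) = ((((4 - 1)*1)*(-21))*(-23) + 72883) - 415/168 = (((3*1)*(-21))*(-23) + 72883) - 415/168 = ((3*(-21))*(-23) + 72883) - 415/168 = (-63*(-23) + 72883) - 415/168 = (1449 + 72883) - 415/168 = 74332 - 415/168 = 12487361/168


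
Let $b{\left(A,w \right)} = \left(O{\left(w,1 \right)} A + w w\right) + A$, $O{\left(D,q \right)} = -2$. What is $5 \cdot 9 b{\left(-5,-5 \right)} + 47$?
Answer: $1397$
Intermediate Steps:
$b{\left(A,w \right)} = w^{2} - A$ ($b{\left(A,w \right)} = \left(- 2 A + w w\right) + A = \left(- 2 A + w^{2}\right) + A = \left(w^{2} - 2 A\right) + A = w^{2} - A$)
$5 \cdot 9 b{\left(-5,-5 \right)} + 47 = 5 \cdot 9 \left(\left(-5\right)^{2} - -5\right) + 47 = 45 \left(25 + 5\right) + 47 = 45 \cdot 30 + 47 = 1350 + 47 = 1397$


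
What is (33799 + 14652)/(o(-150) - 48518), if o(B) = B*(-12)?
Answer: -48451/46718 ≈ -1.0371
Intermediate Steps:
o(B) = -12*B
(33799 + 14652)/(o(-150) - 48518) = (33799 + 14652)/(-12*(-150) - 48518) = 48451/(1800 - 48518) = 48451/(-46718) = 48451*(-1/46718) = -48451/46718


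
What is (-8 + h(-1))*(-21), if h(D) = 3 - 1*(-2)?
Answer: 63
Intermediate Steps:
h(D) = 5 (h(D) = 3 + 2 = 5)
(-8 + h(-1))*(-21) = (-8 + 5)*(-21) = -3*(-21) = 63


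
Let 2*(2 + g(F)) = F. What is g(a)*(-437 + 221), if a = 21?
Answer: -1836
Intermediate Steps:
g(F) = -2 + F/2
g(a)*(-437 + 221) = (-2 + (1/2)*21)*(-437 + 221) = (-2 + 21/2)*(-216) = (17/2)*(-216) = -1836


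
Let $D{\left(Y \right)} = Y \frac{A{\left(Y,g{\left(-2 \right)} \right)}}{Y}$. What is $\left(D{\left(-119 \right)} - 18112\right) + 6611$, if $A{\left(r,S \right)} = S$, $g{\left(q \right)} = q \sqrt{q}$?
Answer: $-11501 - 2 i \sqrt{2} \approx -11501.0 - 2.8284 i$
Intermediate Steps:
$g{\left(q \right)} = q^{\frac{3}{2}}$
$D{\left(Y \right)} = - 2 i \sqrt{2}$ ($D{\left(Y \right)} = Y \frac{\left(-2\right)^{\frac{3}{2}}}{Y} = Y \frac{\left(-2\right) i \sqrt{2}}{Y} = Y \left(- \frac{2 i \sqrt{2}}{Y}\right) = - 2 i \sqrt{2}$)
$\left(D{\left(-119 \right)} - 18112\right) + 6611 = \left(- 2 i \sqrt{2} - 18112\right) + 6611 = \left(-18112 - 2 i \sqrt{2}\right) + 6611 = -11501 - 2 i \sqrt{2}$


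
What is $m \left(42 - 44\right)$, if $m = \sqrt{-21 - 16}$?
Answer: $- 2 i \sqrt{37} \approx - 12.166 i$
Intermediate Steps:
$m = i \sqrt{37}$ ($m = \sqrt{-37} = i \sqrt{37} \approx 6.0828 i$)
$m \left(42 - 44\right) = i \sqrt{37} \left(42 - 44\right) = i \sqrt{37} \left(-2\right) = - 2 i \sqrt{37}$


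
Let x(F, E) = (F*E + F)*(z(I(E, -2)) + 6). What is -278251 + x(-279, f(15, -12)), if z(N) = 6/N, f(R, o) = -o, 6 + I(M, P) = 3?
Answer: -292759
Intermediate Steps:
I(M, P) = -3 (I(M, P) = -6 + 3 = -3)
x(F, E) = 4*F + 4*E*F (x(F, E) = (F*E + F)*(6/(-3) + 6) = (E*F + F)*(6*(-1/3) + 6) = (F + E*F)*(-2 + 6) = (F + E*F)*4 = 4*F + 4*E*F)
-278251 + x(-279, f(15, -12)) = -278251 + 4*(-279)*(1 - 1*(-12)) = -278251 + 4*(-279)*(1 + 12) = -278251 + 4*(-279)*13 = -278251 - 14508 = -292759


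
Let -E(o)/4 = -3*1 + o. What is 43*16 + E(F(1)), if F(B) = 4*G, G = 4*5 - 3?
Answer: 428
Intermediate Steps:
G = 17 (G = 20 - 3 = 17)
F(B) = 68 (F(B) = 4*17 = 68)
E(o) = 12 - 4*o (E(o) = -4*(-3*1 + o) = -4*(-3 + o) = 12 - 4*o)
43*16 + E(F(1)) = 43*16 + (12 - 4*68) = 688 + (12 - 272) = 688 - 260 = 428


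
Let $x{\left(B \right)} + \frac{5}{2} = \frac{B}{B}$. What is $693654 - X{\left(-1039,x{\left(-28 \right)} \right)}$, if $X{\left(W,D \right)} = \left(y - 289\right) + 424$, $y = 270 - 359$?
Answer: $693608$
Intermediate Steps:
$x{\left(B \right)} = - \frac{3}{2}$ ($x{\left(B \right)} = - \frac{5}{2} + \frac{B}{B} = - \frac{5}{2} + 1 = - \frac{3}{2}$)
$y = -89$
$X{\left(W,D \right)} = 46$ ($X{\left(W,D \right)} = \left(-89 - 289\right) + 424 = -378 + 424 = 46$)
$693654 - X{\left(-1039,x{\left(-28 \right)} \right)} = 693654 - 46 = 693608$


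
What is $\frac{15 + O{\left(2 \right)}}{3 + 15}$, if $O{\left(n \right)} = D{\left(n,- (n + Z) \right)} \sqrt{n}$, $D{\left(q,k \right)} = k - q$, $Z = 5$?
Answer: $\frac{5}{6} - \frac{\sqrt{2}}{2} \approx 0.12623$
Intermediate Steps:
$O{\left(n \right)} = \sqrt{n} \left(-5 - 2 n\right)$ ($O{\left(n \right)} = \left(- (n + 5) - n\right) \sqrt{n} = \left(- (5 + n) - n\right) \sqrt{n} = \left(\left(-5 - n\right) - n\right) \sqrt{n} = \left(-5 - 2 n\right) \sqrt{n} = \sqrt{n} \left(-5 - 2 n\right)$)
$\frac{15 + O{\left(2 \right)}}{3 + 15} = \frac{15 + \sqrt{2} \left(-5 - 4\right)}{3 + 15} = \frac{15 + \sqrt{2} \left(-5 - 4\right)}{18} = \left(15 + \sqrt{2} \left(-9\right)\right) \frac{1}{18} = \left(15 - 9 \sqrt{2}\right) \frac{1}{18} = \frac{5}{6} - \frac{\sqrt{2}}{2}$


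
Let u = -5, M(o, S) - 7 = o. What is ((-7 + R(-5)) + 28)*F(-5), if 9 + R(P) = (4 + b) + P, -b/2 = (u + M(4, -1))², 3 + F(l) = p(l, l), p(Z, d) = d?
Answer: 488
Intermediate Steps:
F(l) = -3 + l
M(o, S) = 7 + o
b = -72 (b = -2*(-5 + (7 + 4))² = -2*(-5 + 11)² = -2*6² = -2*36 = -72)
R(P) = -77 + P (R(P) = -9 + ((4 - 72) + P) = -9 + (-68 + P) = -77 + P)
((-7 + R(-5)) + 28)*F(-5) = ((-7 + (-77 - 5)) + 28)*(-3 - 5) = ((-7 - 82) + 28)*(-8) = (-89 + 28)*(-8) = -61*(-8) = 488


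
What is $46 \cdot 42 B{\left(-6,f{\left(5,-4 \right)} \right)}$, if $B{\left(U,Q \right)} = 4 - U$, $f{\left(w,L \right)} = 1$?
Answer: $19320$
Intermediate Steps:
$46 \cdot 42 B{\left(-6,f{\left(5,-4 \right)} \right)} = 46 \cdot 42 \left(4 - -6\right) = 1932 \left(4 + 6\right) = 1932 \cdot 10 = 19320$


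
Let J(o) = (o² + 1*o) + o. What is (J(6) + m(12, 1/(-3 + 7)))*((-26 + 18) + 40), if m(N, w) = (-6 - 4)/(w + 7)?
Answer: 43264/29 ≈ 1491.9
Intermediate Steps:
J(o) = o² + 2*o (J(o) = (o² + o) + o = (o + o²) + o = o² + 2*o)
m(N, w) = -10/(7 + w)
(J(6) + m(12, 1/(-3 + 7)))*((-26 + 18) + 40) = (6*(2 + 6) - 10/(7 + 1/(-3 + 7)))*((-26 + 18) + 40) = (6*8 - 10/(7 + 1/4))*(-8 + 40) = (48 - 10/(7 + ¼))*32 = (48 - 10/29/4)*32 = (48 - 10*4/29)*32 = (48 - 40/29)*32 = (1352/29)*32 = 43264/29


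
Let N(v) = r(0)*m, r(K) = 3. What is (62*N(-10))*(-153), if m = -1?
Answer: 28458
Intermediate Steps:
N(v) = -3 (N(v) = 3*(-1) = -3)
(62*N(-10))*(-153) = (62*(-3))*(-153) = -186*(-153) = 28458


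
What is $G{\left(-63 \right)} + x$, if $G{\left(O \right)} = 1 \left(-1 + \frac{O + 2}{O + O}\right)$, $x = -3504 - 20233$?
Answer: $- \frac{2990927}{126} \approx -23738.0$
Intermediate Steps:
$x = -23737$
$G{\left(O \right)} = -1 + \frac{2 + O}{2 O}$ ($G{\left(O \right)} = 1 \left(-1 + \frac{2 + O}{2 O}\right) = -1 + \frac{2 + O}{2 O}$)
$G{\left(-63 \right)} + x = \frac{2 - -63}{2 \left(-63\right)} - 23737 = \frac{1}{2} \left(- \frac{1}{63}\right) \left(2 + 63\right) - 23737 = \frac{1}{2} \left(- \frac{1}{63}\right) 65 - 23737 = - \frac{65}{126} - 23737 = - \frac{2990927}{126}$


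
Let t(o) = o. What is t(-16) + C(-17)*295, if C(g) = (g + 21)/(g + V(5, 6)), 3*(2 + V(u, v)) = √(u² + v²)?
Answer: -63197/797 - 885*√61/797 ≈ -87.966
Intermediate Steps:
V(u, v) = -2 + √(u² + v²)/3
C(g) = (21 + g)/(-2 + g + √61/3) (C(g) = (g + 21)/(g + (-2 + √(5² + 6²)/3)) = (21 + g)/(g + (-2 + √(25 + 36)/3)) = (21 + g)/(g + (-2 + √61/3)) = (21 + g)/(-2 + g + √61/3))
t(-16) + C(-17)*295 = -16 + (3*(21 - 17)/(-6 + √61 + 3*(-17)))*295 = -16 + (3*4/(-6 + √61 - 51))*295 = -16 + (3*4/(-57 + √61))*295 = -16 + (12/(-57 + √61))*295 = -16 + 3540/(-57 + √61)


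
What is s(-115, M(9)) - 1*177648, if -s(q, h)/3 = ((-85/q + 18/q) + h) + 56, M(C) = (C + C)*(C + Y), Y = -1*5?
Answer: -20473881/115 ≈ -1.7803e+5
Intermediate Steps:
Y = -5
M(C) = 2*C*(-5 + C) (M(C) = (C + C)*(C - 5) = (2*C)*(-5 + C) = 2*C*(-5 + C))
s(q, h) = -168 - 3*h + 201/q (s(q, h) = -3*(((-85/q + 18/q) + h) + 56) = -3*((-67/q + h) + 56) = -3*((h - 67/q) + 56) = -3*(56 + h - 67/q) = -168 - 3*h + 201/q)
s(-115, M(9)) - 1*177648 = (-168 - 6*9*(-5 + 9) + 201/(-115)) - 1*177648 = (-168 - 6*9*4 + 201*(-1/115)) - 177648 = (-168 - 3*72 - 201/115) - 177648 = (-168 - 216 - 201/115) - 177648 = -44361/115 - 177648 = -20473881/115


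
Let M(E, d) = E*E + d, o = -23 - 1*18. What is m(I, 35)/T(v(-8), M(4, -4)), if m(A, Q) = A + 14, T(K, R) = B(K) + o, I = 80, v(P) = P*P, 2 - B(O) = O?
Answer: -94/103 ≈ -0.91262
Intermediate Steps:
B(O) = 2 - O
o = -41 (o = -23 - 18 = -41)
M(E, d) = d + E² (M(E, d) = E² + d = d + E²)
v(P) = P²
T(K, R) = -39 - K (T(K, R) = (2 - K) - 41 = -39 - K)
m(A, Q) = 14 + A
m(I, 35)/T(v(-8), M(4, -4)) = (14 + 80)/(-39 - 1*(-8)²) = 94/(-39 - 1*64) = 94/(-39 - 64) = 94/(-103) = 94*(-1/103) = -94/103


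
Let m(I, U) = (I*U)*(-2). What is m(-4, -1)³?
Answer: -512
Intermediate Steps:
m(I, U) = -2*I*U
m(-4, -1)³ = (-2*(-4)*(-1))³ = (-8)³ = -512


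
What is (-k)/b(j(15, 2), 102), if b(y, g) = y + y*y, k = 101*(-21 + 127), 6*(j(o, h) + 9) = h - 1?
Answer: -7272/47 ≈ -154.72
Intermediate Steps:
j(o, h) = -55/6 + h/6 (j(o, h) = -9 + (h - 1)/6 = -9 + (-1 + h)/6 = -9 + (-⅙ + h/6) = -55/6 + h/6)
k = 10706 (k = 101*106 = 10706)
b(y, g) = y + y²
(-k)/b(j(15, 2), 102) = (-1*10706)/(((-55/6 + (⅙)*2)*(1 + (-55/6 + (⅙)*2)))) = -10706*1/((1 + (-55/6 + ⅓))*(-55/6 + ⅓)) = -10706*(-6/(53*(1 - 53/6))) = -10706/((-53/6*(-47/6))) = -10706/2491/36 = -10706*36/2491 = -7272/47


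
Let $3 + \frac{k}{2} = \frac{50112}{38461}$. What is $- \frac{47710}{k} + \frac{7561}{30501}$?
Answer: $\frac{9328256409562}{663610257} \approx 14057.0$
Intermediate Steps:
$k = - \frac{130542}{38461}$ ($k = -6 + 2 \cdot \frac{50112}{38461} = -6 + \frac{100224}{38461} = - \frac{130542}{38461} \approx -3.3941$)
$- \frac{47710}{k} + \frac{7561}{30501} = - \frac{47710}{- \frac{130542}{38461}} + \frac{7561}{30501} = \left(-47710\right) \left(- \frac{38461}{130542}\right) + 7561 \cdot \frac{1}{30501} = \frac{917487155}{65271} + \frac{7561}{30501} = \frac{9328256409562}{663610257}$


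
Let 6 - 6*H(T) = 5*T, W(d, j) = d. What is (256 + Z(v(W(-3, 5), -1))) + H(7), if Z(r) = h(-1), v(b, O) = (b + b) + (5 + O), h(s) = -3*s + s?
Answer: 1519/6 ≈ 253.17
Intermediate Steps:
h(s) = -2*s
H(T) = 1 - 5*T/6
v(b, O) = 5 + O + 2*b (v(b, O) = 2*b + (5 + O) = 5 + O + 2*b)
Z(r) = 2 (Z(r) = -2*(-1) = 2)
(256 + Z(v(W(-3, 5), -1))) + H(7) = (256 + 2) + (1 - ⅚*7) = 258 + (1 - 35/6) = 258 - 29/6 = 1519/6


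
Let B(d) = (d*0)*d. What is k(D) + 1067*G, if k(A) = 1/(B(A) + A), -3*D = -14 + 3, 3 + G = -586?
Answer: -6913090/11 ≈ -6.2846e+5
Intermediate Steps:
G = -589 (G = -3 - 586 = -589)
B(d) = 0 (B(d) = 0*d = 0)
D = 11/3 (D = -(-14 + 3)/3 = -⅓*(-11) = 11/3 ≈ 3.6667)
k(A) = 1/A (k(A) = 1/(0 + A) = 1/A)
k(D) + 1067*G = 1/(11/3) + 1067*(-589) = 3/11 - 628463 = -6913090/11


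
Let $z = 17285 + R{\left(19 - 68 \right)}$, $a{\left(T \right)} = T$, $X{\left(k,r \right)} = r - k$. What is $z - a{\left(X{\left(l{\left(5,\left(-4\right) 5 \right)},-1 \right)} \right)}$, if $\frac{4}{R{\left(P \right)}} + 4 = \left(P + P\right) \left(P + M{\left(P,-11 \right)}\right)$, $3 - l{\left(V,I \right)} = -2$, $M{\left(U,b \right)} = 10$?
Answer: $\frac{33008521}{1909} \approx 17291.0$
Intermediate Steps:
$l{\left(V,I \right)} = 5$ ($l{\left(V,I \right)} = 3 - -2 = 3 + 2 = 5$)
$R{\left(P \right)} = \frac{4}{-4 + 2 P \left(10 + P\right)}$ ($R{\left(P \right)} = \frac{4}{-4 + \left(P + P\right) \left(P + 10\right)} = \frac{4}{-4 + 2 P \left(10 + P\right)}$)
$z = \frac{32997067}{1909}$ ($z = 17285 + \frac{2}{-2 + \left(19 - 68\right)^{2} + 10 \left(19 - 68\right)} = 17285 + \frac{2}{-2 + \left(-49\right)^{2} + 10 \left(-49\right)} = 17285 + \frac{2}{-2 + 2401 - 490} = 17285 + \frac{2}{1909} = \frac{32997067}{1909} \approx 17285.0$)
$z - a{\left(X{\left(l{\left(5,\left(-4\right) 5 \right)},-1 \right)} \right)} = \frac{32997067}{1909} - \left(-1 - 5\right) = \frac{32997067}{1909} - -6 = \frac{32997067}{1909} + 6 = \frac{33008521}{1909}$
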